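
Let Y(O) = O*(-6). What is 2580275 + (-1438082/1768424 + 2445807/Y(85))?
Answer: 11386344918853/4421060 ≈ 2.5755e+6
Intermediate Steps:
Y(O) = -6*O
2580275 + (-1438082/1768424 + 2445807/Y(85)) = 2580275 + (-1438082/1768424 + 2445807/((-6*85))) = 2580275 + (-1438082*1/1768424 + 2445807/(-510)) = 2580275 + (-719041/884212 + 2445807*(-1/510)) = 2580275 + (-719041/884212 - 47957/10) = 2580275 - 21205672647/4421060 = 11386344918853/4421060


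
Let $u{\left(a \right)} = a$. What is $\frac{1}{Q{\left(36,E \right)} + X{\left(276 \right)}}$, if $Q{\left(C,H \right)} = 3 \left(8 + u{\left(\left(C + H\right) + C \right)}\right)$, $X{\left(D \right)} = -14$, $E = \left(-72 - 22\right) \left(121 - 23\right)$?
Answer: $- \frac{1}{27410} \approx -3.6483 \cdot 10^{-5}$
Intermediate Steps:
$E = -9212$ ($E = \left(-94\right) 98 = -9212$)
$Q{\left(C,H \right)} = 24 + 3 H + 6 C$ ($Q{\left(C,H \right)} = 3 \left(8 + \left(\left(C + H\right) + C\right)\right) = 3 \left(8 + \left(H + 2 C\right)\right) = 3 \left(8 + H + 2 C\right) = 24 + 3 H + 6 C$)
$\frac{1}{Q{\left(36,E \right)} + X{\left(276 \right)}} = \frac{1}{\left(24 + 3 \left(-9212\right) + 6 \cdot 36\right) - 14} = \frac{1}{\left(24 - 27636 + 216\right) - 14} = \frac{1}{-27396 - 14} = \frac{1}{-27410} = - \frac{1}{27410}$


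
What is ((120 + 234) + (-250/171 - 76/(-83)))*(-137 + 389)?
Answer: 140463904/1577 ≈ 89070.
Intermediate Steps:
((120 + 234) + (-250/171 - 76/(-83)))*(-137 + 389) = (354 + (-250*1/171 - 76*(-1/83)))*252 = (354 + (-250/171 + 76/83))*252 = (354 - 7754/14193)*252 = (5016568/14193)*252 = 140463904/1577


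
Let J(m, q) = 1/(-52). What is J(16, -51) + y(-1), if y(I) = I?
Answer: -53/52 ≈ -1.0192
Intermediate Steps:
J(m, q) = -1/52
J(16, -51) + y(-1) = -1/52 - 1 = -53/52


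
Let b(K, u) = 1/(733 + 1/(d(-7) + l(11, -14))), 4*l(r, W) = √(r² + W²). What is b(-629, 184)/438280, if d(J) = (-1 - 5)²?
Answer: 14967703/4808697942660440 + √317/1202174485665110 ≈ 3.1126e-9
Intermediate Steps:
l(r, W) = √(W² + r²)/4 (l(r, W) = √(r² + W²)/4 = √(W² + r²)/4)
d(J) = 36 (d(J) = (-6)² = 36)
b(K, u) = 1/(733 + 1/(36 + √317/4)) (b(K, u) = 1/(733 + 1/(36 + √((-14)² + 11²)/4)) = 1/(733 + 1/(36 + √(196 + 121)/4)) = 1/(733 + 1/(36 + √317/4)))
b(-629, 184)/438280 = (14967703/10971748523 + 4*√317/10971748523)/438280 = (14967703/10971748523 + 4*√317/10971748523)*(1/438280) = 14967703/4808697942660440 + √317/1202174485665110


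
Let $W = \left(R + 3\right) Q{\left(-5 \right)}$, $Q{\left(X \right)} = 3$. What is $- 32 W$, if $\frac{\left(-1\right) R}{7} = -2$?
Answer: $-1632$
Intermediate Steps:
$R = 14$ ($R = \left(-7\right) \left(-2\right) = 14$)
$W = 51$ ($W = \left(14 + 3\right) 3 = 17 \cdot 3 = 51$)
$- 32 W = \left(-32\right) 51 = -1632$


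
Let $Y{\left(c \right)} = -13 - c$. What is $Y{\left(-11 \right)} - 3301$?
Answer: $-3303$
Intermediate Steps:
$Y{\left(-11 \right)} - 3301 = \left(-13 - -11\right) - 3301 = \left(-13 + 11\right) - 3301 = -2 - 3301 = -3303$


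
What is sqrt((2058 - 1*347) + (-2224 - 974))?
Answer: I*sqrt(1487) ≈ 38.562*I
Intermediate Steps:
sqrt((2058 - 1*347) + (-2224 - 974)) = sqrt((2058 - 347) - 3198) = sqrt(1711 - 3198) = sqrt(-1487) = I*sqrt(1487)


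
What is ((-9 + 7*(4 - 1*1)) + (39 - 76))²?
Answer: 625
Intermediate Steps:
((-9 + 7*(4 - 1*1)) + (39 - 76))² = ((-9 + 7*(4 - 1)) - 37)² = ((-9 + 7*3) - 37)² = ((-9 + 21) - 37)² = (12 - 37)² = (-25)² = 625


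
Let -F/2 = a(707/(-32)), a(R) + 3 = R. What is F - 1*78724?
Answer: -1258781/16 ≈ -78674.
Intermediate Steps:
a(R) = -3 + R
F = 803/16 (F = -2*(-3 + 707/(-32)) = -2*(-3 + 707*(-1/32)) = -2*(-3 - 707/32) = -2*(-803/32) = 803/16 ≈ 50.188)
F - 1*78724 = 803/16 - 1*78724 = 803/16 - 78724 = -1258781/16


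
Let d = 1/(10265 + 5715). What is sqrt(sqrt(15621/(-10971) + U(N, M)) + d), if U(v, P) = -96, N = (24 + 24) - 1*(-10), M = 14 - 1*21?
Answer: sqrt(53427727755 + 1634242719900*I*sqrt(26590047))/29219430 ≈ 2.2215 + 2.2215*I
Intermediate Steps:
M = -7 (M = 14 - 21 = -7)
N = 58 (N = 48 + 10 = 58)
d = 1/15980 ≈ 6.2578e-5
sqrt(sqrt(15621/(-10971) + U(N, M)) + d) = sqrt(sqrt(15621/(-10971) - 96) + 1/15980) = sqrt(sqrt(15621*(-1/10971) - 96) + 1/15980) = sqrt(sqrt(-5207/3657 - 96) + 1/15980) = sqrt(sqrt(-356279/3657) + 1/15980) = sqrt(7*I*sqrt(26590047)/3657 + 1/15980) = sqrt(1/15980 + 7*I*sqrt(26590047)/3657)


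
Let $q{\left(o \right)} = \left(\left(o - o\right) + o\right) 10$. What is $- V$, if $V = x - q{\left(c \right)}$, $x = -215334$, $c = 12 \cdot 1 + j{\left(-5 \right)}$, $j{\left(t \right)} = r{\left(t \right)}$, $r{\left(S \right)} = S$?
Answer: $215404$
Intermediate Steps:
$j{\left(t \right)} = t$
$c = 7$ ($c = 12 \cdot 1 - 5 = 12 - 5 = 7$)
$q{\left(o \right)} = 10 o$ ($q{\left(o \right)} = \left(0 + o\right) 10 = o 10 = 10 o$)
$V = -215404$ ($V = -215334 - 10 \cdot 7 = -215334 - 70 = -215404$)
$- V = \left(-1\right) \left(-215404\right) = 215404$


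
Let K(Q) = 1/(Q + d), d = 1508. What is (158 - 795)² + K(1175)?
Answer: 1088678228/2683 ≈ 4.0577e+5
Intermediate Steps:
K(Q) = 1/(1508 + Q) (K(Q) = 1/(Q + 1508) = 1/(1508 + Q))
(158 - 795)² + K(1175) = (158 - 795)² + 1/(1508 + 1175) = (-637)² + 1/2683 = 405769 + 1/2683 = 1088678228/2683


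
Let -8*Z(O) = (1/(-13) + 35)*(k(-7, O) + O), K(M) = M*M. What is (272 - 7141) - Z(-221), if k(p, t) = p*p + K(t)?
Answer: 10690675/52 ≈ 2.0559e+5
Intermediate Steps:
K(M) = M**2
k(p, t) = p**2 + t**2 (k(p, t) = p*p + t**2 = p**2 + t**2)
Z(O) = -11123/52 - 227*O/52 - 227*O**2/52 (Z(O) = -(1/(-13) + 35)*(((-7)**2 + O**2) + O)/8 = -(-1/13 + 35)*((49 + O**2) + O)/8 = -227*(49 + O + O**2)/52 = -(22246/13 + 454*O/13 + 454*O**2/13)/8 = -11123/52 - 227*O/52 - 227*O**2/52)
(272 - 7141) - Z(-221) = (272 - 7141) - (-11123/52 - 227/52*(-221) - 227/52*(-221)**2) = -6869 - (-11123/52 + 3859/4 - 227/52*48841) = -6869 - (-11123/52 + 3859/4 - 852839/4) = -6869 - 1*(-11047863/52) = -6869 + 11047863/52 = 10690675/52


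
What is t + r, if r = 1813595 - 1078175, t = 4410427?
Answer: 5145847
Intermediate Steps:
r = 735420
t + r = 4410427 + 735420 = 5145847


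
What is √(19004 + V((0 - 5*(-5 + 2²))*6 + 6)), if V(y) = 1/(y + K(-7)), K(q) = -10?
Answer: √12846730/26 ≈ 137.86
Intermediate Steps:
V(y) = 1/(-10 + y) (V(y) = 1/(y - 10) = 1/(-10 + y))
√(19004 + V((0 - 5*(-5 + 2²))*6 + 6)) = √(19004 + 1/(-10 + ((0 - 5*(-5 + 2²))*6 + 6))) = √(19004 + 1/(-10 + ((0 - 5*(-5 + 4))*6 + 6))) = √(19004 + 1/(-10 + ((0 - 5*(-1))*6 + 6))) = √(19004 + 1/(-10 + ((0 - 1*(-5))*6 + 6))) = √(19004 + 1/(-10 + ((0 + 5)*6 + 6))) = √(19004 + 1/(-10 + (5*6 + 6))) = √(19004 + 1/(-10 + (30 + 6))) = √(19004 + 1/(-10 + 36)) = √(19004 + 1/26) = √(494105/26) = √12846730/26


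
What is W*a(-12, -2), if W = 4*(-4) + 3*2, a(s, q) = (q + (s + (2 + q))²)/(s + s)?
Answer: 355/6 ≈ 59.167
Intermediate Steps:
a(s, q) = (q + (2 + q + s)²)/(2*s) (a(s, q) = (q + (2 + q + s)²)/((2*s)) = (q + (2 + q + s)²)*(1/(2*s)) = (q + (2 + q + s)²)/(2*s))
W = -10 (W = -16 + 6 = -10)
W*a(-12, -2) = -5*(-2 + (2 - 2 - 12)²)/(-12) = -5*(-1)*(-2 + (-12)²)/12 = -5*(-1)*(-2 + 144)/12 = -5*(-1)*142/12 = -10*(-71/12) = 355/6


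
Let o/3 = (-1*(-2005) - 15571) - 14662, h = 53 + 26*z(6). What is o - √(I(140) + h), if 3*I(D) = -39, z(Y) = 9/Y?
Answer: -84684 - √79 ≈ -84693.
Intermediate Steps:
I(D) = -13 (I(D) = (⅓)*(-39) = -13)
h = 92 (h = 53 + 26*(9/6) = 53 + 26*(9*(⅙)) = 53 + 26*(3/2) = 53 + 39 = 92)
o = -84684 (o = 3*((-1*(-2005) - 15571) - 14662) = 3*((2005 - 15571) - 14662) = 3*(-13566 - 14662) = 3*(-28228) = -84684)
o - √(I(140) + h) = -84684 - √(-13 + 92) = -84684 - √79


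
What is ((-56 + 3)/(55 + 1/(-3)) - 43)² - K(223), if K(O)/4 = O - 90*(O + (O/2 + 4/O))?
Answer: 728540395047/5997808 ≈ 1.2147e+5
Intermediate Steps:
K(O) = -1440/O - 536*O (K(O) = 4*(O - 90*(O + (O/2 + 4/O))) = 4*(O - 90*(4/O + 3*O/2)) = 4*(O + (-360/O - 135*O)) = 4*(-360/O - 134*O) = -1440/O - 536*O)
((-56 + 3)/(55 + 1/(-3)) - 43)² - K(223) = ((-56 + 3)/(55 + 1/(-3)) - 43)² - (-1440/223 - 536*223) = (-53/(55 - ⅓) - 43)² - (-1440*1/223 - 119528) = (-53/164/3 - 43)² - (-1440/223 - 119528) = (-53*3/164 - 43)² - 1*(-26656184/223) = (-159/164 - 43)² + 26656184/223 = (-7211/164)² + 26656184/223 = 51998521/26896 + 26656184/223 = 728540395047/5997808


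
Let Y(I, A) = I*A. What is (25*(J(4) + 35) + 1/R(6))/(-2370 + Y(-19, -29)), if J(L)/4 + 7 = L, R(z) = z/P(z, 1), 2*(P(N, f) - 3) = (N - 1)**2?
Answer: -6931/21828 ≈ -0.31753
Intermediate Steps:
P(N, f) = 3 + (-1 + N)**2/2 (P(N, f) = 3 + (N - 1)**2/2 = 3 + (-1 + N)**2/2)
R(z) = z/(3 + (-1 + z)**2/2)
J(L) = -28 + 4*L
Y(I, A) = A*I
(25*(J(4) + 35) + 1/R(6))/(-2370 + Y(-19, -29)) = (25*((-28 + 4*4) + 35) + 1/(2*6/(6 + (-1 + 6)**2)))/(-2370 - 29*(-19)) = (25*((-28 + 16) + 35) + 1/(2*6/(6 + 5**2)))/(-2370 + 551) = (25*(-12 + 35) + 1/(2*6/(6 + 25)))/(-1819) = (25*23 + 1/(2*6/31))*(-1/1819) = (575 + 1/(2*6*(1/31)))*(-1/1819) = (575 + 1/(12/31))*(-1/1819) = (575 + 31/12)*(-1/1819) = (6931/12)*(-1/1819) = -6931/21828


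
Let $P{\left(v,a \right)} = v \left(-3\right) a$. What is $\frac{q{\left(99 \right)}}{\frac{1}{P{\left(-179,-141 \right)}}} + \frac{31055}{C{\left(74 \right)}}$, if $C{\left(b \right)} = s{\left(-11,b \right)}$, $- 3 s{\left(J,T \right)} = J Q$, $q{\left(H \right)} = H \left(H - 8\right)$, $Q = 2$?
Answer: $- \frac{15006864801}{22} \approx -6.8213 \cdot 10^{8}$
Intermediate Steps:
$P{\left(v,a \right)} = - 3 a v$ ($P{\left(v,a \right)} = - 3 v a = - 3 a v$)
$q{\left(H \right)} = H \left(-8 + H\right)$
$s{\left(J,T \right)} = - \frac{2 J}{3}$ ($s{\left(J,T \right)} = - \frac{J 2}{3} = - \frac{2 J}{3}$)
$C{\left(b \right)} = \frac{22}{3}$ ($C{\left(b \right)} = \left(- \frac{2}{3}\right) \left(-11\right) = \frac{22}{3}$)
$\frac{q{\left(99 \right)}}{\frac{1}{P{\left(-179,-141 \right)}}} + \frac{31055}{C{\left(74 \right)}} = \frac{99 \left(-8 + 99\right)}{\frac{1}{\left(-3\right) \left(-141\right) \left(-179\right)}} + \frac{31055}{\frac{22}{3}} = \frac{99 \cdot 91}{\frac{1}{-75717}} + 31055 \cdot \frac{3}{22} = \frac{9009}{- \frac{1}{75717}} + \frac{93165}{22} = 9009 \left(-75717\right) + \frac{93165}{22} = -682134453 + \frac{93165}{22} = - \frac{15006864801}{22}$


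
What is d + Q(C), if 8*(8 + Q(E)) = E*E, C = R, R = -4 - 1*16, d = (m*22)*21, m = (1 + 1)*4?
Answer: 3738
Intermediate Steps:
m = 8 (m = 2*4 = 8)
d = 3696 (d = (8*22)*21 = 176*21 = 3696)
R = -20 (R = -4 - 16 = -20)
C = -20
Q(E) = -8 + E²/8 (Q(E) = -8 + (E*E)/8 = -8 + E²/8)
d + Q(C) = 3696 + (-8 + (⅛)*(-20)²) = 3696 + (-8 + (⅛)*400) = 3696 + (-8 + 50) = 3696 + 42 = 3738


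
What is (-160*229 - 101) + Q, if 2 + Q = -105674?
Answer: -142417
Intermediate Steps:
Q = -105676 (Q = -2 - 105674 = -105676)
(-160*229 - 101) + Q = (-160*229 - 101) - 105676 = (-36640 - 101) - 105676 = -36741 - 105676 = -142417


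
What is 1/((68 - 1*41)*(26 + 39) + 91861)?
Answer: 1/93616 ≈ 1.0682e-5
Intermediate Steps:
1/((68 - 1*41)*(26 + 39) + 91861) = 1/((68 - 41)*65 + 91861) = 1/(27*65 + 91861) = 1/(1755 + 91861) = 1/93616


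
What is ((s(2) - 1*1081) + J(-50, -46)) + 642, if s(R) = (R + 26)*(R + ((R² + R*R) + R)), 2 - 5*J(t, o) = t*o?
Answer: -2813/5 ≈ -562.60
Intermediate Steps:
J(t, o) = ⅖ - o*t/5 (J(t, o) = ⅖ - t*o/5 = ⅖ - o*t/5)
s(R) = (26 + R)*(2*R + 2*R²) (s(R) = (26 + R)*(R + ((R² + R²) + R)) = (26 + R)*(R + (2*R² + R)) = (26 + R)*(R + (R + 2*R²)) = (26 + R)*(2*R + 2*R²))
((s(2) - 1*1081) + J(-50, -46)) + 642 = ((2*2*(26 + 2² + 27*2) - 1*1081) + (⅖ - ⅕*(-46)*(-50))) + 642 = ((2*2*(26 + 4 + 54) - 1081) + (⅖ - 460)) + 642 = ((2*2*84 - 1081) - 2298/5) + 642 = ((336 - 1081) - 2298/5) + 642 = (-745 - 2298/5) + 642 = -6023/5 + 642 = -2813/5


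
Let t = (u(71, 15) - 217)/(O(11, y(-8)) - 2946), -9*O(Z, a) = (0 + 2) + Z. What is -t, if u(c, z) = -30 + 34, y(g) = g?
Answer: -1917/26527 ≈ -0.072266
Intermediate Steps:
O(Z, a) = -2/9 - Z/9 (O(Z, a) = -((0 + 2) + Z)/9 = -(2 + Z)/9 = -2/9 - Z/9)
u(c, z) = 4
t = 1917/26527 (t = (4 - 217)/((-2/9 - ⅑*11) - 2946) = -213/((-2/9 - 11/9) - 2946) = -213/(-13/9 - 2946) = -213/(-26527/9) = -213*(-9/26527) = 1917/26527 ≈ 0.072266)
-t = -1*1917/26527 = -1917/26527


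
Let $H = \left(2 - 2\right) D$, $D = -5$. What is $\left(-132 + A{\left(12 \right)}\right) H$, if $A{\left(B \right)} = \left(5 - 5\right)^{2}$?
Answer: $0$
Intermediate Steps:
$A{\left(B \right)} = 0$ ($A{\left(B \right)} = 0^{2} = 0$)
$H = 0$ ($H = \left(2 - 2\right) \left(-5\right) = 0 \left(-5\right) = 0$)
$\left(-132 + A{\left(12 \right)}\right) H = \left(-132 + 0\right) 0 = \left(-132\right) 0 = 0$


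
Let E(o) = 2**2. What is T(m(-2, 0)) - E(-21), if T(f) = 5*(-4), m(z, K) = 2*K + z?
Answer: -24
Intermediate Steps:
E(o) = 4
m(z, K) = z + 2*K
T(f) = -20
T(m(-2, 0)) - E(-21) = -20 - 1*4 = -20 - 4 = -24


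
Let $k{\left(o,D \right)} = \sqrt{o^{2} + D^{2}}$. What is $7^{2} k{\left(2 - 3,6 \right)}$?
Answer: $49 \sqrt{37} \approx 298.06$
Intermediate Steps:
$k{\left(o,D \right)} = \sqrt{D^{2} + o^{2}}$
$7^{2} k{\left(2 - 3,6 \right)} = 7^{2} \sqrt{6^{2} + \left(2 - 3\right)^{2}} = 49 \sqrt{36 + \left(2 - 3\right)^{2}} = 49 \sqrt{36 + \left(-1\right)^{2}} = 49 \sqrt{36 + 1} = 49 \sqrt{37}$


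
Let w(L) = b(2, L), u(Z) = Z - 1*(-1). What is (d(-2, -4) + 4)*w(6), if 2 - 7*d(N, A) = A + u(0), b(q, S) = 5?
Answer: 165/7 ≈ 23.571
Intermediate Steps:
u(Z) = 1 + Z (u(Z) = Z + 1 = 1 + Z)
w(L) = 5
d(N, A) = 1/7 - A/7 (d(N, A) = 2/7 - (A + (1 + 0))/7 = 2/7 - (A + 1)/7 = 2/7 - (1 + A)/7 = 2/7 + (-1/7 - A/7) = 1/7 - A/7)
(d(-2, -4) + 4)*w(6) = ((1/7 - 1/7*(-4)) + 4)*5 = ((1/7 + 4/7) + 4)*5 = (5/7 + 4)*5 = (33/7)*5 = 165/7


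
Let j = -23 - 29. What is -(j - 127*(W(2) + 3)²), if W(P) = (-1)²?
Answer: 2084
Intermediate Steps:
W(P) = 1
j = -52
-(j - 127*(W(2) + 3)²) = -(-52 - 127*(1 + 3)²) = -(-52 - 127*4²) = -(-52 - 127*16) = -(-52 - 2032) = -1*(-2084) = 2084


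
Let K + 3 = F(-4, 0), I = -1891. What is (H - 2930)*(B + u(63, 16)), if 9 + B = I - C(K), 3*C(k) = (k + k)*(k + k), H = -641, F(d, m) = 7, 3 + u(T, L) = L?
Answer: 20443975/3 ≈ 6.8147e+6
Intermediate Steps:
u(T, L) = -3 + L
K = 4 (K = -3 + 7 = 4)
C(k) = 4*k**2/3 (C(k) = ((k + k)*(k + k))/3 = ((2*k)*(2*k))/3 = (4*k**2)/3 = 4*k**2/3)
B = -5764/3 (B = -9 + (-1891 - 4*4**2/3) = -9 + (-1891 - 4*16/3) = -9 + (-1891 - 1*64/3) = -9 + (-1891 - 64/3) = -9 - 5737/3 = -5764/3 ≈ -1921.3)
(H - 2930)*(B + u(63, 16)) = (-641 - 2930)*(-5764/3 + (-3 + 16)) = -3571*(-5764/3 + 13) = -3571*(-5725/3) = 20443975/3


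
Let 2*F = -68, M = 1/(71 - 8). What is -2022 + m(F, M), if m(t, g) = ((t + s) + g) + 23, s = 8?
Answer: -127574/63 ≈ -2025.0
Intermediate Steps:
M = 1/63 ≈ 0.015873
F = -34 (F = (1/2)*(-68) = -34)
m(t, g) = 31 + g + t (m(t, g) = ((t + 8) + g) + 23 = ((8 + t) + g) + 23 = (8 + g + t) + 23 = 31 + g + t)
-2022 + m(F, M) = -2022 + (31 + 1/63 - 34) = -2022 - 188/63 = -127574/63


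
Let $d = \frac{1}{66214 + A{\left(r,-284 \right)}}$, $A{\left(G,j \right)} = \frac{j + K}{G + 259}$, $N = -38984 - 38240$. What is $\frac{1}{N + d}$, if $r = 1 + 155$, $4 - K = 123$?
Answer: $- \frac{27478407}{2121992501753} \approx -1.2949 \cdot 10^{-5}$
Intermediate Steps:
$K = -119$ ($K = 4 - 123 = -119$)
$r = 156$
$N = -77224$ ($N = -38984 - 38240 = -77224$)
$A{\left(G,j \right)} = \frac{-119 + j}{259 + G}$ ($A{\left(G,j \right)} = \frac{j - 119}{G + 259} = \frac{-119 + j}{259 + G}$)
$d = \frac{415}{27478407}$ ($d = \frac{1}{66214 + \frac{-119 - 284}{259 + 156}} = \frac{1}{66214 + \frac{1}{415} \left(-403\right)} = \frac{1}{66214 - \frac{403}{415}} = \frac{1}{\frac{27478407}{415}} = \frac{415}{27478407} \approx 1.5103 \cdot 10^{-5}$)
$\frac{1}{N + d} = \frac{1}{-77224 + \frac{415}{27478407}} = \frac{1}{- \frac{2121992501753}{27478407}} = - \frac{27478407}{2121992501753}$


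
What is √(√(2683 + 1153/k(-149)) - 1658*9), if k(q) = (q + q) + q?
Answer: √(-2981549898 + 6258*√2732511)/447 ≈ 121.94*I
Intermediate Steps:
k(q) = 3*q (k(q) = 2*q + q = 3*q)
√(√(2683 + 1153/k(-149)) - 1658*9) = √(√(2683 + 1153/((3*(-149)))) - 1658*9) = √(√(2683 + 1153/(-447)) - 14922) = √(√(2683 + 1153*(-1/447)) - 14922) = √(√(2683 - 1153/447) - 14922) = √(√(1198148/447) - 14922) = √(14*√2732511/447 - 14922) = √(-14922 + 14*√2732511/447)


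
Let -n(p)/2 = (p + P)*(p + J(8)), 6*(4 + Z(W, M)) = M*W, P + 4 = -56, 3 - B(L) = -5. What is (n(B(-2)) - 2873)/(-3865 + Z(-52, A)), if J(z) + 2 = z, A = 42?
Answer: 1417/4233 ≈ 0.33475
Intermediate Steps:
J(z) = -2 + z
B(L) = 8 (B(L) = 3 - 1*(-5) = 3 + 5 = 8)
P = -60 (P = -4 - 56 = -60)
Z(W, M) = -4 + M*W/6 (Z(W, M) = -4 + (M*W)/6 = -4 + M*W/6)
n(p) = -2*(-60 + p)*(6 + p) (n(p) = -2*(p - 60)*(p + (-2 + 8)) = -2*(-60 + p)*(p + 6) = -2*(-60 + p)*(6 + p))
(n(B(-2)) - 2873)/(-3865 + Z(-52, A)) = ((720 - 2*8**2 + 108*8) - 2873)/(-3865 + (-4 + (1/6)*42*(-52))) = ((720 - 2*64 + 864) - 2873)/(-3865 + (-4 - 364)) = ((720 - 128 + 864) - 2873)/(-3865 - 368) = (1456 - 2873)/(-4233) = -1417*(-1/4233) = 1417/4233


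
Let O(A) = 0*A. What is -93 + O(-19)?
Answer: -93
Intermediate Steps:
O(A) = 0
-93 + O(-19) = -93 + 0 = -93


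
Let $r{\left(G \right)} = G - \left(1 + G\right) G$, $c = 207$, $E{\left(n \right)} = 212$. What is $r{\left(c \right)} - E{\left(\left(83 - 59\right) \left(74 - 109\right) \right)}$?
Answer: $-43061$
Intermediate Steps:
$r{\left(G \right)} = G - G \left(1 + G\right)$
$r{\left(c \right)} - E{\left(\left(83 - 59\right) \left(74 - 109\right) \right)} = - 207^{2} - 212 = \left(-1\right) 42849 - 212 = -42849 - 212 = -43061$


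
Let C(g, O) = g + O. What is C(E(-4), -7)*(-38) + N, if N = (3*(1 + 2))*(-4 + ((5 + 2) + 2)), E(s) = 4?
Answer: 159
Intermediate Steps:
N = 45 (N = (3*3)*(-4 + (7 + 2)) = 9*(-4 + 9) = 9*5 = 45)
C(g, O) = O + g
C(E(-4), -7)*(-38) + N = (-7 + 4)*(-38) + 45 = -3*(-38) + 45 = 114 + 45 = 159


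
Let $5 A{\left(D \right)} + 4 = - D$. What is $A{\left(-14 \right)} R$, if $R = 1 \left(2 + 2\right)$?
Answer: $8$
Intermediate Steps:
$A{\left(D \right)} = - \frac{4}{5} - \frac{D}{5}$ ($A{\left(D \right)} = - \frac{4}{5} + \frac{\left(-1\right) D}{5} = - \frac{4}{5} - \frac{D}{5}$)
$R = 4$ ($R = 1 \cdot 4 = 4$)
$A{\left(-14 \right)} R = \left(- \frac{4}{5} - - \frac{14}{5}\right) 4 = \left(- \frac{4}{5} + \frac{14}{5}\right) 4 = 2 \cdot 4 = 8$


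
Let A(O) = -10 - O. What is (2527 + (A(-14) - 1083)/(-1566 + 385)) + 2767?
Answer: 6253293/1181 ≈ 5294.9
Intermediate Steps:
(2527 + (A(-14) - 1083)/(-1566 + 385)) + 2767 = (2527 + ((-10 - 1*(-14)) - 1083)/(-1566 + 385)) + 2767 = (2527 + ((-10 + 14) - 1083)/(-1181)) + 2767 = (2527 + (4 - 1083)*(-1/1181)) + 2767 = (2527 - 1079*(-1/1181)) + 2767 = (2527 + 1079/1181) + 2767 = 2985466/1181 + 2767 = 6253293/1181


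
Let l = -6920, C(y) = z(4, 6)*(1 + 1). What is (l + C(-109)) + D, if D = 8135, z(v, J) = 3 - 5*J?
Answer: 1161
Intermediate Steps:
C(y) = -54 (C(y) = (3 - 5*6)*(1 + 1) = (3 - 30)*2 = -27*2 = -54)
(l + C(-109)) + D = (-6920 - 54) + 8135 = -6974 + 8135 = 1161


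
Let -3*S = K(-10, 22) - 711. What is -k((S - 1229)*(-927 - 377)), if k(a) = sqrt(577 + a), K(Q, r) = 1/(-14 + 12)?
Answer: -sqrt(11645349)/3 ≈ -1137.5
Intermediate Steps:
K(Q, r) = -1/2 (K(Q, r) = 1/(-2) = -1/2)
S = 1423/6 (S = -(-1/2 - 711)/3 = -1/3*(-1423/2) = 1423/6 ≈ 237.17)
-k((S - 1229)*(-927 - 377)) = -sqrt(577 + (1423/6 - 1229)*(-927 - 377)) = -sqrt(577 - 5951/6*(-1304)) = -sqrt(577 + 3880052/3) = -sqrt(3881783/3) = -sqrt(11645349)/3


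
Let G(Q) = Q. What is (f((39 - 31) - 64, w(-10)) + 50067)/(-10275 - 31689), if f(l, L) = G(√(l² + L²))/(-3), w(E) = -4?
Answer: -16689/13988 + √197/31473 ≈ -1.1926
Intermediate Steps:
f(l, L) = -√(L² + l²)/3 (f(l, L) = √(l² + L²)/(-3) = √(L² + l²)*(-⅓) = -√(L² + l²)/3)
(f((39 - 31) - 64, w(-10)) + 50067)/(-10275 - 31689) = (-√((-4)² + ((39 - 31) - 64)²)/3 + 50067)/(-10275 - 31689) = (-√(16 + (8 - 64)²)/3 + 50067)/(-41964) = (-√(16 + (-56)²)/3 + 50067)*(-1/41964) = (-√(16 + 3136)/3 + 50067)*(-1/41964) = (-4*√197/3 + 50067)*(-1/41964) = (50067 - 4*√197/3)*(-1/41964) = -16689/13988 + √197/31473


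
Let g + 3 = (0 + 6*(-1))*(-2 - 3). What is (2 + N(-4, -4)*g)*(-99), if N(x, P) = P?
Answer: 10494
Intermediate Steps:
g = 27 (g = -3 + (0 + 6*(-1))*(-2 - 3) = -3 + (0 - 6)*(-5) = -3 - 6*(-5) = -3 + 30 = 27)
(2 + N(-4, -4)*g)*(-99) = (2 - 4*27)*(-99) = (2 - 108)*(-99) = -106*(-99) = 10494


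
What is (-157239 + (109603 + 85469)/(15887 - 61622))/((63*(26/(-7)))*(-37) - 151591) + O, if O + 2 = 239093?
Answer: 520984934224814/2179013585 ≈ 2.3909e+5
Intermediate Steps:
O = 239091 (O = -2 + 239093 = 239091)
(-157239 + (109603 + 85469)/(15887 - 61622))/((63*(26/(-7)))*(-37) - 151591) + O = (-157239 + (109603 + 85469)/(15887 - 61622))/((63*(26/(-7)))*(-37) - 151591) + 239091 = (-157239 + 195072/(-45735))/((63*(26*(-⅐)))*(-37) - 151591) + 239091 = (-157239 + 195072*(-1/45735))/((63*(-26/7))*(-37) - 151591) + 239091 = (-157239 - 65024/15245)/(-234*(-37) - 151591) + 239091 = -2397173579/(15245*(8658 - 151591)) + 239091 = -2397173579/15245/(-142933) + 239091 = -2397173579/15245*(-1/142933) + 239091 = 2397173579/2179013585 + 239091 = 520984934224814/2179013585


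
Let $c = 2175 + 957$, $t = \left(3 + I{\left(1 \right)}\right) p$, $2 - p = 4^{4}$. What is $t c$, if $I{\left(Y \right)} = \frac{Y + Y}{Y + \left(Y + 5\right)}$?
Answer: $- \frac{18297144}{7} \approx -2.6139 \cdot 10^{6}$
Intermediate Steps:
$p = -254$ ($p = 2 - 4^{4} = 2 - 256 = -254$)
$I{\left(Y \right)} = \frac{2 Y}{5 + 2 Y}$ ($I{\left(Y \right)} = \frac{2 Y}{Y + \left(5 + Y\right)} = \frac{2 Y}{5 + 2 Y}$)
$t = - \frac{5842}{7}$ ($t = \left(3 + 2 \cdot 1 \frac{1}{5 + 2 \cdot 1}\right) \left(-254\right) = \left(3 + 2 \cdot 1 \frac{1}{5 + 2}\right) \left(-254\right) = \left(3 + 2 \cdot 1 \cdot \frac{1}{7}\right) \left(-254\right) = \left(3 + \frac{2}{7}\right) \left(-254\right) = \frac{23}{7} \left(-254\right) = - \frac{5842}{7} \approx -834.57$)
$c = 3132$
$t c = \left(- \frac{5842}{7}\right) 3132 = - \frac{18297144}{7}$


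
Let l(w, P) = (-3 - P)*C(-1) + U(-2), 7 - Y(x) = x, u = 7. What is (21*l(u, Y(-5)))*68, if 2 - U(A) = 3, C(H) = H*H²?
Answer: 19992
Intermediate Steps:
C(H) = H³
U(A) = -1 (U(A) = 2 - 1*3 = 2 - 3 = -1)
Y(x) = 7 - x
l(w, P) = 2 + P (l(w, P) = (-3 - P)*(-1)³ - 1 = (-3 - P)*(-1) - 1 = (3 + P) - 1 = 2 + P)
(21*l(u, Y(-5)))*68 = (21*(2 + (7 - 1*(-5))))*68 = (21*(2 + (7 + 5)))*68 = (21*(2 + 12))*68 = (21*14)*68 = 294*68 = 19992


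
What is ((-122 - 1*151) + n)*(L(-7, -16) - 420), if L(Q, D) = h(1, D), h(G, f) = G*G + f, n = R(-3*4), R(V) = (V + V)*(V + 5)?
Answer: 45675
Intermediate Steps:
R(V) = 2*V*(5 + V) (R(V) = (2*V)*(5 + V) = 2*V*(5 + V))
n = 168 (n = 2*(-3*4)*(5 - 3*4) = 2*(-12)*(5 - 12) = 2*(-12)*(-7) = 168)
h(G, f) = f + G**2 (h(G, f) = G**2 + f = f + G**2)
L(Q, D) = 1 + D (L(Q, D) = D + 1**2 = D + 1 = 1 + D)
((-122 - 1*151) + n)*(L(-7, -16) - 420) = ((-122 - 1*151) + 168)*((1 - 16) - 420) = ((-122 - 151) + 168)*(-15 - 420) = (-273 + 168)*(-435) = -105*(-435) = 45675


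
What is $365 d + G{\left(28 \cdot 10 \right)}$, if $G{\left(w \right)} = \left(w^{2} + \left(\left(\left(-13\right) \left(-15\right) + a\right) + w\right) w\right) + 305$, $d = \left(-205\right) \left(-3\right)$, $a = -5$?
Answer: $434780$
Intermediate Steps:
$d = 615$
$G{\left(w \right)} = 305 + w^{2} + w \left(190 + w\right)$ ($G{\left(w \right)} = \left(w^{2} + \left(\left(\left(-13\right) \left(-15\right) - 5\right) + w\right) w\right) + 305 = \left(w^{2} + \left(\left(195 - 5\right) + w\right) w\right) + 305 = \left(w^{2} + \left(190 + w\right) w\right) + 305 = \left(w^{2} + w \left(190 + w\right)\right) + 305 = 305 + w^{2} + w \left(190 + w\right)$)
$365 d + G{\left(28 \cdot 10 \right)} = 365 \cdot 615 + \left(305 + 2 \left(28 \cdot 10\right)^{2} + 190 \cdot 28 \cdot 10\right) = 224475 + \left(305 + 2 \cdot 280^{2} + 190 \cdot 280\right) = 224475 + \left(305 + 2 \cdot 78400 + 53200\right) = 224475 + \left(305 + 156800 + 53200\right) = 224475 + 210305 = 434780$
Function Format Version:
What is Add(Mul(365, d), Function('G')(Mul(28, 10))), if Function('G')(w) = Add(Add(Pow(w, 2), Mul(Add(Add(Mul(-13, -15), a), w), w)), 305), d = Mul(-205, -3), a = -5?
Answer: 434780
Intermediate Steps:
d = 615
Function('G')(w) = Add(305, Pow(w, 2), Mul(w, Add(190, w))) (Function('G')(w) = Add(Add(Pow(w, 2), Mul(Add(Add(Mul(-13, -15), -5), w), w)), 305) = Add(Add(Pow(w, 2), Mul(Add(Add(195, -5), w), w)), 305) = Add(Add(Pow(w, 2), Mul(Add(190, w), w)), 305) = Add(Add(Pow(w, 2), Mul(w, Add(190, w))), 305) = Add(305, Pow(w, 2), Mul(w, Add(190, w))))
Add(Mul(365, d), Function('G')(Mul(28, 10))) = Add(Mul(365, 615), Add(305, Mul(2, Pow(Mul(28, 10), 2)), Mul(190, Mul(28, 10)))) = Add(224475, Add(305, Mul(2, Pow(280, 2)), Mul(190, 280))) = Add(224475, Add(305, Mul(2, 78400), 53200)) = Add(224475, Add(305, 156800, 53200)) = Add(224475, 210305) = 434780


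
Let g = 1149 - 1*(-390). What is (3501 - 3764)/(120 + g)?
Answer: -263/1659 ≈ -0.15853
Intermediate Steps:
g = 1539 (g = 1149 + 390 = 1539)
(3501 - 3764)/(120 + g) = (3501 - 3764)/(120 + 1539) = -263/1659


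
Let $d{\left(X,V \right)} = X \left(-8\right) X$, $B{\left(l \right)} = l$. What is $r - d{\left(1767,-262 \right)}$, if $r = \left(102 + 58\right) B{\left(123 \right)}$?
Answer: $24997992$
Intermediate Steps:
$d{\left(X,V \right)} = - 8 X^{2}$ ($d{\left(X,V \right)} = - 8 X X = - 8 X^{2}$)
$r = 19680$ ($r = \left(102 + 58\right) 123 = 160 \cdot 123 = 19680$)
$r - d{\left(1767,-262 \right)} = 19680 - - 8 \cdot 1767^{2} = 19680 - \left(-8\right) 3122289 = 19680 - -24978312 = 19680 + 24978312 = 24997992$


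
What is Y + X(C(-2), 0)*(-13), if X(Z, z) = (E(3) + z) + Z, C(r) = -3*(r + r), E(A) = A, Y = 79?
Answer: -116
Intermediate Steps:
C(r) = -6*r
X(Z, z) = 3 + Z + z (X(Z, z) = (3 + z) + Z = 3 + Z + z)
Y + X(C(-2), 0)*(-13) = 79 + (3 - 6*(-2) + 0)*(-13) = 79 + (3 + 12 + 0)*(-13) = 79 + 15*(-13) = 79 - 195 = -116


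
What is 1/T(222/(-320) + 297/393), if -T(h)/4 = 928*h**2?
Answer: -3432200/48934629 ≈ -0.070138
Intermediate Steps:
T(h) = -3712*h**2
1/T(222/(-320) + 297/393) = 1/(-3712*(222/(-320) + 297/393)**2) = 1/(-3712*(222*(-1/320) + 297*(1/393))**2) = 1/(-3712*(-111/160 + 99/131)**2) = 1/(-3712*(1299/20960)**2) = 1/(-3712*1687401/439321600) = 1/(-48934629/3432200) = -3432200/48934629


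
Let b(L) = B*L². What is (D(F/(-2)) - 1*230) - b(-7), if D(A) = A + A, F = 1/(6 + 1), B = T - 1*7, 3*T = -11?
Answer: 6143/21 ≈ 292.52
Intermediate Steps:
T = -11/3 (T = (⅓)*(-11) = -11/3 ≈ -3.6667)
B = -32/3 (B = -11/3 - 1*7 = -11/3 - 7 = -32/3 ≈ -10.667)
F = ⅐ (F = 1/7 = ⅐ ≈ 0.14286)
b(L) = -32*L²/3
D(A) = 2*A
(D(F/(-2)) - 1*230) - b(-7) = (2*((⅐)/(-2)) - 1*230) - (-32)*(-7)²/3 = (2*((⅐)*(-½)) - 230) - (-32)*49/3 = (2*(-1/14) - 230) - 1*(-1568/3) = (-⅐ - 230) + 1568/3 = -1611/7 + 1568/3 = 6143/21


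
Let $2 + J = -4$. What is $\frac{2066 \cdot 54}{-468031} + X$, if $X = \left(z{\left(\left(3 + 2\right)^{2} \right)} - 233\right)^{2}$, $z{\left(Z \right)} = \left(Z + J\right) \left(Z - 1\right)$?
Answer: $\frac{23274602035}{468031} \approx 49729.0$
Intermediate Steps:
$J = -6$ ($J = -2 - 4 = -6$)
$z{\left(Z \right)} = \left(-1 + Z\right) \left(-6 + Z\right)$ ($z{\left(Z \right)} = \left(Z - 6\right) \left(Z - 1\right) = \left(-6 + Z\right) \left(-1 + Z\right) = \left(-1 + Z\right) \left(-6 + Z\right)$)
$X = 49729$ ($X = \left(\left(6 + \left(\left(3 + 2\right)^{2}\right)^{2} - 7 \left(3 + 2\right)^{2}\right) - 233\right)^{2} = \left(\left(6 + \left(5^{2}\right)^{2} - 7 \cdot 5^{2}\right) - 233\right)^{2} = \left(\left(6 + 25^{2} - 175\right) - 233\right)^{2} = \left(\left(6 + 625 - 175\right) - 233\right)^{2} = \left(456 - 233\right)^{2} = 223^{2} = 49729$)
$\frac{2066 \cdot 54}{-468031} + X = \frac{2066 \cdot 54}{-468031} + 49729 = 111564 \left(- \frac{1}{468031}\right) + 49729 = - \frac{111564}{468031} + 49729 = \frac{23274602035}{468031}$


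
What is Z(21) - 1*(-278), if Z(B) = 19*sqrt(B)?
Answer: 278 + 19*sqrt(21) ≈ 365.07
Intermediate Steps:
Z(21) - 1*(-278) = 19*sqrt(21) - 1*(-278) = 19*sqrt(21) + 278 = 278 + 19*sqrt(21)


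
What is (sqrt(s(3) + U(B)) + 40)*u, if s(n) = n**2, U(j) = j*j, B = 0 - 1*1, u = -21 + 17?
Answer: -160 - 4*sqrt(10) ≈ -172.65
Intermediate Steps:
u = -4
B = -1 (B = 0 - 1 = -1)
U(j) = j**2
(sqrt(s(3) + U(B)) + 40)*u = (sqrt(3**2 + (-1)**2) + 40)*(-4) = (sqrt(9 + 1) + 40)*(-4) = (sqrt(10) + 40)*(-4) = (40 + sqrt(10))*(-4) = -160 - 4*sqrt(10)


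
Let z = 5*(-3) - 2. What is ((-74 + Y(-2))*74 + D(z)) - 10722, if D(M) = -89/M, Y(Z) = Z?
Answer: -277793/17 ≈ -16341.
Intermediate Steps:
z = -17 (z = -15 - 2 = -17)
((-74 + Y(-2))*74 + D(z)) - 10722 = ((-74 - 2)*74 - 89/(-17)) - 10722 = (-76*74 - 89*(-1/17)) - 10722 = (-5624 + 89/17) - 10722 = -95519/17 - 10722 = -277793/17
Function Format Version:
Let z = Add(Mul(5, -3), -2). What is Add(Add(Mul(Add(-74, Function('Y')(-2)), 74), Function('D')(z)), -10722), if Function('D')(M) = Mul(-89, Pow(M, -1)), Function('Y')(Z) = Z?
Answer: Rational(-277793, 17) ≈ -16341.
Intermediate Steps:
z = -17 (z = Add(-15, -2) = -17)
Add(Add(Mul(Add(-74, Function('Y')(-2)), 74), Function('D')(z)), -10722) = Add(Add(Mul(Add(-74, -2), 74), Mul(-89, Pow(-17, -1))), -10722) = Add(Add(Mul(-76, 74), Mul(-89, Rational(-1, 17))), -10722) = Add(Add(-5624, Rational(89, 17)), -10722) = Add(Rational(-95519, 17), -10722) = Rational(-277793, 17)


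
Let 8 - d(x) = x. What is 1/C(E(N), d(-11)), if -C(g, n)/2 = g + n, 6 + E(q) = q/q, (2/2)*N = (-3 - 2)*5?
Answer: -1/28 ≈ -0.035714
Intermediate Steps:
N = -25 (N = (-3 - 2)*5 = -5*5 = -25)
d(x) = 8 - x
E(q) = -5 (E(q) = -6 + q/q = -6 + 1 = -5)
C(g, n) = -2*g - 2*n (C(g, n) = -2*(g + n) = -2*g - 2*n)
1/C(E(N), d(-11)) = 1/(-2*(-5) - 2*(8 - 1*(-11))) = 1/(10 - 2*(8 + 11)) = 1/(10 - 2*19) = 1/(10 - 38) = 1/(-28) = -1/28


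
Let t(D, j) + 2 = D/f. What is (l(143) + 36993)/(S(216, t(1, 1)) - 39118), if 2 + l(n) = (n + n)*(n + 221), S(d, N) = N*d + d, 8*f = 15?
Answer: -705475/196094 ≈ -3.5976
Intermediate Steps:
f = 15/8 (f = (⅛)*15 = 15/8 ≈ 1.8750)
t(D, j) = -2 + 8*D/15 (t(D, j) = -2 + D/(15/8) = -2 + D*(8/15) = -2 + 8*D/15)
S(d, N) = d + N*d
l(n) = -2 + 2*n*(221 + n) (l(n) = -2 + (n + n)*(n + 221) = -2 + (2*n)*(221 + n) = -2 + 2*n*(221 + n))
(l(143) + 36993)/(S(216, t(1, 1)) - 39118) = ((-2 + 2*143² + 442*143) + 36993)/(216*(1 + (-2 + (8/15)*1)) - 39118) = ((-2 + 2*20449 + 63206) + 36993)/(216*(1 + (-2 + 8/15)) - 39118) = ((-2 + 40898 + 63206) + 36993)/(216*(1 - 22/15) - 39118) = (104102 + 36993)/(216*(-7/15) - 39118) = 141095/(-504/5 - 39118) = 141095/(-196094/5) = 141095*(-5/196094) = -705475/196094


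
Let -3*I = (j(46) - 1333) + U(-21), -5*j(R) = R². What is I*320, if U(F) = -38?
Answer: 574144/3 ≈ 1.9138e+5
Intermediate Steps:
j(R) = -R²/5
I = 8971/15 (I = -((-⅕*46² - 1333) - 38)/3 = -((-⅕*2116 - 1333) - 38)/3 = -((-2116/5 - 1333) - 38)/3 = -(-8781/5 - 38)/3 = -⅓*(-8971/5) = 8971/15 ≈ 598.07)
I*320 = (8971/15)*320 = 574144/3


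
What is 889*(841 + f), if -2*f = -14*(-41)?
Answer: 492506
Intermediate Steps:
f = -287 (f = -(-1)*14*(-41)/2 = -(-1)*(-574)/2 = -1/2*574 = -287)
889*(841 + f) = 889*(841 - 287) = 889*554 = 492506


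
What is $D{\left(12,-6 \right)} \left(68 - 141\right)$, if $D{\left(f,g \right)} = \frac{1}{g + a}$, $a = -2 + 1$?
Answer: $\frac{73}{7} \approx 10.429$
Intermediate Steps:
$a = -1$
$D{\left(f,g \right)} = \frac{1}{-1 + g}$ ($D{\left(f,g \right)} = \frac{1}{g - 1} = \frac{1}{-1 + g}$)
$D{\left(12,-6 \right)} \left(68 - 141\right) = \frac{68 - 141}{-1 - 6} = \frac{1}{-7} \left(-73\right) = \left(- \frac{1}{7}\right) \left(-73\right) = \frac{73}{7}$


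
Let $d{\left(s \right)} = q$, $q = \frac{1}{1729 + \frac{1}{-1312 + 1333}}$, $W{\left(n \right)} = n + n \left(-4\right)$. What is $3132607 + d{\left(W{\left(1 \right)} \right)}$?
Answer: $\frac{113744960191}{36310} \approx 3.1326 \cdot 10^{6}$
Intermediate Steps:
$W{\left(n \right)} = - 3 n$ ($W{\left(n \right)} = n - 4 n = - 3 n$)
$q = \frac{21}{36310}$ ($q = \frac{1}{1729 + \frac{1}{21}} = \frac{1}{\frac{36310}{21}} = \frac{21}{36310} \approx 0.00057835$)
$d{\left(s \right)} = \frac{21}{36310}$
$3132607 + d{\left(W{\left(1 \right)} \right)} = 3132607 + \frac{21}{36310} = \frac{113744960191}{36310}$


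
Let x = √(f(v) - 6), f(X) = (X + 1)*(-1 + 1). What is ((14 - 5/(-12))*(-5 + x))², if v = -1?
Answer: 568651/144 - 149645*I*√6/72 ≈ 3949.0 - 5091.0*I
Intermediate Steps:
f(X) = 0 (f(X) = (1 + X)*0 = 0)
x = I*√6 (x = √(0 - 6) = √(-6) = I*√6 ≈ 2.4495*I)
((14 - 5/(-12))*(-5 + x))² = ((14 - 5/(-12))*(-5 + I*√6))² = ((14 - 5*(-1/12))*(-5 + I*√6))² = ((14 + 5/12)*(-5 + I*√6))² = (173*(-5 + I*√6)/12)² = (-865/12 + 173*I*√6/12)²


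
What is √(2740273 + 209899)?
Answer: 2*√737543 ≈ 1717.6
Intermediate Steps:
√(2740273 + 209899) = √2950172 = 2*√737543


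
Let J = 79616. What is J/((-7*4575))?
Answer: -79616/32025 ≈ -2.4861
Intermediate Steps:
J/((-7*4575)) = 79616/((-7*4575)) = 79616/(-32025) = 79616*(-1/32025) = -79616/32025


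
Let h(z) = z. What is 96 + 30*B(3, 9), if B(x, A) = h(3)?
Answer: 186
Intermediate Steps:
B(x, A) = 3
96 + 30*B(3, 9) = 96 + 30*3 = 96 + 90 = 186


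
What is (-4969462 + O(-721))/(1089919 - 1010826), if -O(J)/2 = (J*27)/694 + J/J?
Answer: -1724384541/27445271 ≈ -62.830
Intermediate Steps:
O(J) = -2 - 27*J/347 (O(J) = -2*((J*27)/694 + J/J) = -2*((27*J)*(1/694) + 1) = -2*(27*J/694 + 1) = -2*(1 + 27*J/694) = -2 - 27*J/347)
(-4969462 + O(-721))/(1089919 - 1010826) = (-4969462 + (-2 - 27/347*(-721)))/(1089919 - 1010826) = (-4969462 + (-2 + 19467/347))/79093 = (-4969462 + 18773/347)*(1/79093) = -1724384541/347*1/79093 = -1724384541/27445271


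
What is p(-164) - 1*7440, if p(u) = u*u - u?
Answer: 19620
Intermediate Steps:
p(u) = u² - u
p(-164) - 1*7440 = -164*(-1 - 164) - 1*7440 = -164*(-165) - 7440 = 27060 - 7440 = 19620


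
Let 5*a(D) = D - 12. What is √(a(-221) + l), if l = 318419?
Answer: √7959310/5 ≈ 564.25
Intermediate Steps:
a(D) = -12/5 + D/5 (a(D) = (D - 12)/5 = (-12 + D)/5 = -12/5 + D/5)
√(a(-221) + l) = √((-12/5 + (⅕)*(-221)) + 318419) = √((-12/5 - 221/5) + 318419) = √(-233/5 + 318419) = √(1591862/5) = √7959310/5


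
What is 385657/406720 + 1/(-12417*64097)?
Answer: 306941493797273/323705376857280 ≈ 0.94821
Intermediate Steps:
385657/406720 + 1/(-12417*64097) = 385657*(1/406720) - 1/12417*1/64097 = 385657/406720 - 1/795892449 = 306941493797273/323705376857280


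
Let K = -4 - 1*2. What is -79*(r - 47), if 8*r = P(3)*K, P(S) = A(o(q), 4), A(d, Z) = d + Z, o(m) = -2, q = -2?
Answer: 7663/2 ≈ 3831.5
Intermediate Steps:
K = -6 (K = -4 - 2 = -6)
A(d, Z) = Z + d
P(S) = 2 (P(S) = 4 - 2 = 2)
r = -3/2 (r = (2*(-6))/8 = (⅛)*(-12) = -3/2 ≈ -1.5000)
-79*(r - 47) = -79*(-3/2 - 47) = -79*(-97/2) = 7663/2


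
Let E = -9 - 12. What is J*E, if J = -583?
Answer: 12243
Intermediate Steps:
E = -21
J*E = -583*(-21) = 12243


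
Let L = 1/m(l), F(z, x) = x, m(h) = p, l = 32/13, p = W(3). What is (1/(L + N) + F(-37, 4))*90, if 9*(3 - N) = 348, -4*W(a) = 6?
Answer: 38970/109 ≈ 357.52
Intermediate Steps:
W(a) = -3/2 (W(a) = -1/4*6 = -3/2)
p = -3/2 ≈ -1.5000
l = 32/13 (l = 32*(1/13) = 32/13 ≈ 2.4615)
N = -107/3 (N = 3 - 1/9*348 = 3 - 116/3 = -107/3 ≈ -35.667)
m(h) = -3/2
L = -2/3 (L = 1/(-3/2) = -2/3 ≈ -0.66667)
(1/(L + N) + F(-37, 4))*90 = (1/(-2/3 - 107/3) + 4)*90 = (1/(-109/3) + 4)*90 = (-3/109 + 4)*90 = (433/109)*90 = 38970/109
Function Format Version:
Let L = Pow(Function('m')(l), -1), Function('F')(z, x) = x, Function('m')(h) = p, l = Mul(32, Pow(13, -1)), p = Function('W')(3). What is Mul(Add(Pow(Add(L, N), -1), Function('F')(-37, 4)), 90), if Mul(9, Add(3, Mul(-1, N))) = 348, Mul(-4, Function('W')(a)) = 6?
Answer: Rational(38970, 109) ≈ 357.52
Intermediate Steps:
Function('W')(a) = Rational(-3, 2) (Function('W')(a) = Mul(Rational(-1, 4), 6) = Rational(-3, 2))
p = Rational(-3, 2) ≈ -1.5000
l = Rational(32, 13) (l = Mul(32, Rational(1, 13)) = Rational(32, 13) ≈ 2.4615)
N = Rational(-107, 3) (N = Add(3, Mul(Rational(-1, 9), 348)) = Add(3, Rational(-116, 3)) = Rational(-107, 3) ≈ -35.667)
Function('m')(h) = Rational(-3, 2)
L = Rational(-2, 3) (L = Pow(Rational(-3, 2), -1) = Rational(-2, 3) ≈ -0.66667)
Mul(Add(Pow(Add(L, N), -1), Function('F')(-37, 4)), 90) = Mul(Add(Pow(Add(Rational(-2, 3), Rational(-107, 3)), -1), 4), 90) = Mul(Add(Pow(Rational(-109, 3), -1), 4), 90) = Mul(Add(Rational(-3, 109), 4), 90) = Mul(Rational(433, 109), 90) = Rational(38970, 109)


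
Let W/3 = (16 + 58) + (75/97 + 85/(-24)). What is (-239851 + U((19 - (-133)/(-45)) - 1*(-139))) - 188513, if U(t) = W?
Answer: -332244637/776 ≈ -4.2815e+5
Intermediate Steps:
W = 165827/776 (W = 3*((16 + 58) + (75/97 + 85/(-24))) = 3*(74 + (75*(1/97) + 85*(-1/24))) = 3*(74 + (75/97 - 85/24)) = 3*(74 - 6445/2328) = 3*(165827/2328) = 165827/776 ≈ 213.69)
U(t) = 165827/776
(-239851 + U((19 - (-133)/(-45)) - 1*(-139))) - 188513 = (-239851 + 165827/776) - 188513 = -185958549/776 - 188513 = -332244637/776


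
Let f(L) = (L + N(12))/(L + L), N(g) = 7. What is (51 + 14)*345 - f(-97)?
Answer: 2175180/97 ≈ 22425.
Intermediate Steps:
f(L) = (7 + L)/(2*L) (f(L) = (L + 7)/(L + L) = (7 + L)/((2*L)) = (7 + L)*(1/(2*L)) = (7 + L)/(2*L))
(51 + 14)*345 - f(-97) = (51 + 14)*345 - (7 - 97)/(2*(-97)) = 65*345 - (-1)*(-90)/(2*97) = 22425 - 1*45/97 = 22425 - 45/97 = 2175180/97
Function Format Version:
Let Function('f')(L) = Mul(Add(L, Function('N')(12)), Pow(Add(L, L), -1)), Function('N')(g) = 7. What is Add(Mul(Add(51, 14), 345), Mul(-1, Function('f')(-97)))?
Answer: Rational(2175180, 97) ≈ 22425.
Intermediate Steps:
Function('f')(L) = Mul(Rational(1, 2), Pow(L, -1), Add(7, L)) (Function('f')(L) = Mul(Add(L, 7), Pow(Add(L, L), -1)) = Mul(Add(7, L), Pow(Mul(2, L), -1)) = Mul(Add(7, L), Mul(Rational(1, 2), Pow(L, -1))) = Mul(Rational(1, 2), Pow(L, -1), Add(7, L)))
Add(Mul(Add(51, 14), 345), Mul(-1, Function('f')(-97))) = Add(Mul(Add(51, 14), 345), Mul(-1, Mul(Rational(1, 2), Pow(-97, -1), Add(7, -97)))) = Add(Mul(65, 345), Mul(-1, Mul(Rational(1, 2), Rational(-1, 97), -90))) = Add(22425, Mul(-1, Rational(45, 97))) = Add(22425, Rational(-45, 97)) = Rational(2175180, 97)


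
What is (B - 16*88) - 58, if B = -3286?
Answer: -4752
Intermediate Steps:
(B - 16*88) - 58 = (-3286 - 16*88) - 58 = (-3286 - 1408) - 58 = -4694 - 58 = -4752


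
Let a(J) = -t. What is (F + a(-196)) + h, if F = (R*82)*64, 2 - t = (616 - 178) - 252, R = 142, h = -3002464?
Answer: -2257064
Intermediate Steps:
t = -184 (t = 2 - ((616 - 178) - 252) = 2 - (438 - 252) = 2 - 1*186 = 2 - 186 = -184)
F = 745216 (F = (142*82)*64 = 11644*64 = 745216)
a(J) = 184 (a(J) = -1*(-184) = 184)
(F + a(-196)) + h = (745216 + 184) - 3002464 = 745400 - 3002464 = -2257064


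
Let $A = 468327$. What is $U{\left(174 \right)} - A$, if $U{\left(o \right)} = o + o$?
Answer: $-467979$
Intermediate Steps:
$U{\left(o \right)} = 2 o$
$U{\left(174 \right)} - A = 2 \cdot 174 - 468327 = 348 - 468327 = -467979$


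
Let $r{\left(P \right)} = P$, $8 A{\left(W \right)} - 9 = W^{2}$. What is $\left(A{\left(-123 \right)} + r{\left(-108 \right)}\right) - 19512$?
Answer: $- \frac{70911}{4} \approx -17728.0$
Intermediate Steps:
$A{\left(W \right)} = \frac{9}{8} + \frac{W^{2}}{8}$
$\left(A{\left(-123 \right)} + r{\left(-108 \right)}\right) - 19512 = \left(\left(\frac{9}{8} + \frac{\left(-123\right)^{2}}{8}\right) - 108\right) - 19512 = \left(\left(\frac{9}{8} + \frac{1}{8} \cdot 15129\right) - 108\right) - 19512 = \left(\left(\frac{9}{8} + \frac{15129}{8}\right) - 108\right) - 19512 = \left(\frac{7569}{4} - 108\right) - 19512 = \frac{7137}{4} - 19512 = - \frac{70911}{4}$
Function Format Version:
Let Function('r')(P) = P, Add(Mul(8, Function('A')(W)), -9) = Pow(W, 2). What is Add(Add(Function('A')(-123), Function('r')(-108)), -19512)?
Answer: Rational(-70911, 4) ≈ -17728.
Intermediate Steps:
Function('A')(W) = Add(Rational(9, 8), Mul(Rational(1, 8), Pow(W, 2)))
Add(Add(Function('A')(-123), Function('r')(-108)), -19512) = Add(Add(Add(Rational(9, 8), Mul(Rational(1, 8), Pow(-123, 2))), -108), -19512) = Add(Add(Add(Rational(9, 8), Mul(Rational(1, 8), 15129)), -108), -19512) = Add(Add(Add(Rational(9, 8), Rational(15129, 8)), -108), -19512) = Add(Add(Rational(7569, 4), -108), -19512) = Add(Rational(7137, 4), -19512) = Rational(-70911, 4)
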